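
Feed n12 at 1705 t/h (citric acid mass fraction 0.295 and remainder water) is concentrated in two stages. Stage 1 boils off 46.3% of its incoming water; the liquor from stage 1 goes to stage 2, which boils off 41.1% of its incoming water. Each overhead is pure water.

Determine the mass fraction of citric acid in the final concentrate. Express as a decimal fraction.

0.570

water in feed = 1705×0.705 = 1202 t/h.
After stage 1: water left = (1−0.463)×1202 = 645.49; stream total = 1148.5 t/h.
After stage 2: water left = (1−0.411)×645.49 = 380.19; final concentrate = 883.17 t/h.
citric acid fraction = 502.97/883.17 = 0.570.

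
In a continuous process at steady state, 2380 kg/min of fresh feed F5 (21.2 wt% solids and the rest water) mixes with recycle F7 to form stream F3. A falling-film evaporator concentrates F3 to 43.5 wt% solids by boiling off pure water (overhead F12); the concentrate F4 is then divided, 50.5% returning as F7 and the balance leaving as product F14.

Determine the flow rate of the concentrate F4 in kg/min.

Overall solids balance (none leaves overhead): solids in fresh feed = solids in product, i.e. 2380×0.212 = (1−0.505)·F4·0.435.
F4 = 504.56/(0.435×0.495) = 2343.2 kg/min.

2343 kg/min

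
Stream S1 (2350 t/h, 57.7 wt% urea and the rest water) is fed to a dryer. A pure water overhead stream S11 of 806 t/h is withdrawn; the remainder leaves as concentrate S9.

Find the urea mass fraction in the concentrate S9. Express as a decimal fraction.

urea is not removed: 2350×0.577 = 1355.9 t/h of urea enters S9.
Concentrate = 2350 − 806 = 1544 t/h.
Mass fraction = 1355.9/1544 = 0.8782.

0.8782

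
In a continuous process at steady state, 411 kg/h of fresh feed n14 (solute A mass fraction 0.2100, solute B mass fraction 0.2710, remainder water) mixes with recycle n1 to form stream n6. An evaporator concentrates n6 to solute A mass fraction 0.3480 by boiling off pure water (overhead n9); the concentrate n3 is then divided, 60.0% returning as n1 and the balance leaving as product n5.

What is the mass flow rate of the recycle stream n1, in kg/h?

Overall solute A balance (none leaves overhead): solute A in fresh feed = solute A in product, i.e. 411×0.210 = (1−0.600)·n3·0.348.
n3 = 86.31/(0.348×0.400) = 620.04 kg/h.
Recycle n1 = 0.600×620.04 = 372.03 kg/h.

372 kg/h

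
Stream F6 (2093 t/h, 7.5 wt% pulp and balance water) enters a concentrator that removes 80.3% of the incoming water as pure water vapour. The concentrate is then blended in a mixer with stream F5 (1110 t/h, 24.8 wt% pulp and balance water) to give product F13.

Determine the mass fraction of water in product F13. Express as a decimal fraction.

Vapour removed = 0.803×0.925×2093 = 1554.6 t/h; concentrate = 538.37 t/h.
water reaching the mixer = 381.4 (from concentrate) + 1110×0.752 = 1216.1 t/h.
Product flow = 538.37 + 1110 = 1648.4 t/h; water fraction = 0.738.

0.738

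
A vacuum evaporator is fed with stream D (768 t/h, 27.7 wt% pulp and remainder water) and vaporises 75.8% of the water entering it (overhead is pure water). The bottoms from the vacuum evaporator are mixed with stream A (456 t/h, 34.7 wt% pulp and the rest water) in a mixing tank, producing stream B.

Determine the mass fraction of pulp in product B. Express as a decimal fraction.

Vapour removed = 0.758×0.723×768 = 420.89 t/h; concentrate = 347.11 t/h.
pulp reaching the mixer = 212.74 (from concentrate) + 456×0.347 = 370.97 t/h.
Product flow = 347.11 + 456 = 803.11 t/h; pulp fraction = 0.462.

0.462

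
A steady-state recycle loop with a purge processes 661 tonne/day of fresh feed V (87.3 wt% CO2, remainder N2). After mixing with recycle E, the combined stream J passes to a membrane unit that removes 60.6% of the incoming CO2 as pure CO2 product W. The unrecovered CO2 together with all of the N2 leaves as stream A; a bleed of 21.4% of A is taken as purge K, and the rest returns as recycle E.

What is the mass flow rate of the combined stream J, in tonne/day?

N2 enters only via V and leaves only via the purge: 661×0.127 = 0.214×(N2 in A), and the membrane unit passes all N2, so N2 in J = N2 in A = 392.28 tonne/day.
CO2 in J: m_A = 661×0.873 + (1−0.214)·(1−0.606)·m_A, so m_A = 577.05/0.6903 = 835.93 tonne/day.
J = 835.93 + 392.28 = 1228.2 tonne/day.

1228 tonne/day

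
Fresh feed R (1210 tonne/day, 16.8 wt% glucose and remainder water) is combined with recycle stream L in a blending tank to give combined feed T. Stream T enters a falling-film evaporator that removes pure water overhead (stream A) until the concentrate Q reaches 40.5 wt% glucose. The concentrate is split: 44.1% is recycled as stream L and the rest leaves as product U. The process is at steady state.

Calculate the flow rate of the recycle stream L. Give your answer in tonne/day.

396 tonne/day

Overall glucose balance (none leaves overhead): glucose in fresh feed = glucose in product, i.e. 1210×0.168 = (1−0.441)·Q·0.405.
Q = 203.28/(0.405×0.559) = 897.9 tonne/day.
Recycle L = 0.441×897.9 = 395.97 tonne/day.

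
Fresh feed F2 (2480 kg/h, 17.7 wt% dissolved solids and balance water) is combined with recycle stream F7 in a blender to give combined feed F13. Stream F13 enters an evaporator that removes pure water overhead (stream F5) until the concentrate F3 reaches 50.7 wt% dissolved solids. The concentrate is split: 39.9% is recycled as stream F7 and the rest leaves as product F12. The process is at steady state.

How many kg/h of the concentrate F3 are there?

1441 kg/h

Overall dissolved solids balance (none leaves overhead): dissolved solids in fresh feed = dissolved solids in product, i.e. 2480×0.177 = (1−0.399)·F3·0.507.
F3 = 438.96/(0.507×0.601) = 1440.6 kg/h.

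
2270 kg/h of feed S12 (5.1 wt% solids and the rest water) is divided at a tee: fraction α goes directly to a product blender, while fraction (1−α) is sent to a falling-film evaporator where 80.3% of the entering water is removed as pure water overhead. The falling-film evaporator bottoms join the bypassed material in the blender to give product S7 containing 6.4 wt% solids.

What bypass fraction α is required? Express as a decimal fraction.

0.733

All 2270×0.051 = 115.77 kg/h of solids reaches S7, so S7 = 115.77/0.064 = 1808.9 kg/h and vapour = 461.09 kg/h.
The evaporator receives (1−α)·2270 of feed at 0.949 water and removes 0.803 of that water:
0.803×0.949×(1−α)×2270 = 461.09
(1−α) = 461.09/1729.8 = 0.2666;  α = 0.7334.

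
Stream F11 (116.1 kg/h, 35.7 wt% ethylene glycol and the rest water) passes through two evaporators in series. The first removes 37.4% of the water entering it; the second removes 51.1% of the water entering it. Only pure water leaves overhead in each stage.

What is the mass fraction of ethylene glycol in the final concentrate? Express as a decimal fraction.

water in feed = 116.1×0.643 = 74.652 kg/h.
After stage 1: water left = (1−0.374)×74.652 = 46.732; stream total = 88.18 kg/h.
After stage 2: water left = (1−0.511)×46.732 = 22.852; final concentrate = 64.3 kg/h.
ethylene glycol fraction = 41.448/64.3 = 0.6446.

0.6446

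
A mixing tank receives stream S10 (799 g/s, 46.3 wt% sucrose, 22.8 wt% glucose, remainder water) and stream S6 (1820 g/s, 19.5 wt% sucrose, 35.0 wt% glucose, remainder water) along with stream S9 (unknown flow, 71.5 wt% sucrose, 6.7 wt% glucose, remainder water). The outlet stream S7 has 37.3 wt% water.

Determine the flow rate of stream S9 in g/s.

632.9 g/s

Let S9 be the unknown flow. Total out = 2619 + S9.
water balance: 1075 + 0.218·S9 = 0.373·(2619 + S9)
(0.218 − 0.373)·S9 = 0.373×2619 − 1075 = -98.104
S9 = -98.104 / -0.155 = 632.93 g/s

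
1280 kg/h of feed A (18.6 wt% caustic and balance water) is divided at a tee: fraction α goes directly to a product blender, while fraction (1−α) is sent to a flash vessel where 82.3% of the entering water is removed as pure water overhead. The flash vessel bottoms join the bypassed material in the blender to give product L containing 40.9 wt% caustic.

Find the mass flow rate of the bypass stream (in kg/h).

238.2 kg/h

All 1280×0.186 = 238.08 kg/h of caustic reaches L, so L = 238.08/0.409 = 582.1 kg/h and vapour = 697.9 kg/h.
The evaporator receives (1−α)·1280 of feed at 0.814 water and removes 0.823 of that water:
0.823×0.814×(1−α)×1280 = 697.9
(1−α) = 697.9/857.5 = 0.8139;  α = 0.1861.
Bypass flow = 0.1861×1280 = 238.24 kg/h.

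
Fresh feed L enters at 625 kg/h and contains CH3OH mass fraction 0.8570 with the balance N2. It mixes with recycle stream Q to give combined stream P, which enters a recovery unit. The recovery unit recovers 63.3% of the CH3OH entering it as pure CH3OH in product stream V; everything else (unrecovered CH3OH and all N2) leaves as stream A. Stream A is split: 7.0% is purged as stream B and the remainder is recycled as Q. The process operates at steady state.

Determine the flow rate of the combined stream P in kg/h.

N2 enters only via L and leaves only via the purge: 625×0.143 = 0.070×(N2 in A), and the recovery unit passes all N2, so N2 in P = N2 in A = 1276.8 kg/h.
CH3OH in P: m_A = 625×0.857 + (1−0.070)·(1−0.633)·m_A, so m_A = 535.62/0.6587 = 813.17 kg/h.
P = 813.17 + 1276.8 = 2090 kg/h.

2090 kg/h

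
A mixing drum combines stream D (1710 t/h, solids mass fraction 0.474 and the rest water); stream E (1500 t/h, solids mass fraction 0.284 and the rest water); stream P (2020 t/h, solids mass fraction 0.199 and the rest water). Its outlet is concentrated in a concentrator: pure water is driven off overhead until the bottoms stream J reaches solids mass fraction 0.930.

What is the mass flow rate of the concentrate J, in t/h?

solids entering = 1710×0.474 + 1500×0.284 + 2020×0.199 = 1638.5 t/h.
All solids reports to J, so J = 1638.5/0.930 = 1761.8 t/h.

1762 t/h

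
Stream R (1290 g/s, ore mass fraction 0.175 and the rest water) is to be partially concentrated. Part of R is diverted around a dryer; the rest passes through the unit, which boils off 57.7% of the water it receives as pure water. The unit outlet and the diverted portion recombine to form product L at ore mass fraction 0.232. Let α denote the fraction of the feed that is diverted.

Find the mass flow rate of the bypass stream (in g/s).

All 1290×0.175 = 225.75 g/s of ore reaches L, so L = 225.75/0.232 = 973.06 g/s and vapour = 316.94 g/s.
The evaporator receives (1−α)·1290 of feed at 0.825 water and removes 0.577 of that water:
0.577×0.825×(1−α)×1290 = 316.94
(1−α) = 316.94/614.07 = 0.5161;  α = 0.4839.
Bypass flow = 0.4839×1290 = 624.2 g/s.

624.2 g/s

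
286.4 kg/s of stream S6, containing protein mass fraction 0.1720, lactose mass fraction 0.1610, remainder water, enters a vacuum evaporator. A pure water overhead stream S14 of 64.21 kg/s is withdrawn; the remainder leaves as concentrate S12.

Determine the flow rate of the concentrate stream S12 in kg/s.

Concentrate = 286.4 − 64.21 = 222.19 kg/s.

222.2 kg/s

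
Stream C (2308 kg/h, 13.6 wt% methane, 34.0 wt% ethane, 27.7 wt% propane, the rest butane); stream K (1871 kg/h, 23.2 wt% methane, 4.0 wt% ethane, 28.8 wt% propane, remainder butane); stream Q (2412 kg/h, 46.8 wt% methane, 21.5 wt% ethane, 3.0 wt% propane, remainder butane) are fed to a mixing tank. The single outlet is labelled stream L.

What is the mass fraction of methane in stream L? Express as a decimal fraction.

Total flow out = 2308 + 1871 + 2412 = 6591 kg/h.
methane in = 2308×0.136 + 1871×0.232 + 2412×0.468 = 1876.8 kg/h.
methane mass fraction in L = 1876.8/6591 = 0.285.

0.285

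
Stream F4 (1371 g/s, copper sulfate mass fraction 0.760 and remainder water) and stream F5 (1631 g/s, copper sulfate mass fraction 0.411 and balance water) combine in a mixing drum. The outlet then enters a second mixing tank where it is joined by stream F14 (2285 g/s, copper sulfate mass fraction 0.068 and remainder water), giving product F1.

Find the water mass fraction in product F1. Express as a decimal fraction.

Overall, product flow = 5287 g/s.
water in = 1371×0.240 + 1631×0.589 + 2285×0.932 = 3419.3 g/s.
water fraction in F1 = 0.647.

0.647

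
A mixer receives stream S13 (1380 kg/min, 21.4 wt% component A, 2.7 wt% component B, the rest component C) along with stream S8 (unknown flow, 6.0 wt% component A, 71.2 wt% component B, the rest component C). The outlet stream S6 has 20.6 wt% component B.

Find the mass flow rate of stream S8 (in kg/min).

Let S8 be the unknown flow. Total out = 1380 + S8.
component B balance: 37.26 + 0.712·S8 = 0.206·(1380 + S8)
(0.712 − 0.206)·S8 = 0.206×1380 − 37.26 = 247.02
S8 = 247.02 / 0.506 = 488.18 kg/min

488.2 kg/min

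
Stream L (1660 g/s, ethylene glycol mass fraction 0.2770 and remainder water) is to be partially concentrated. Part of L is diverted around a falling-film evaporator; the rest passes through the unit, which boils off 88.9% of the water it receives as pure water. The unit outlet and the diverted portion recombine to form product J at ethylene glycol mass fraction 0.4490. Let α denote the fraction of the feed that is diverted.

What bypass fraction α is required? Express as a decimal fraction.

0.404

All 1660×0.277 = 459.82 g/s of ethylene glycol reaches J, so J = 459.82/0.449 = 1024.1 g/s and vapour = 635.9 g/s.
The evaporator receives (1−α)·1660 of feed at 0.723 water and removes 0.889 of that water:
0.889×0.723×(1−α)×1660 = 635.9
(1−α) = 635.9/1067 = 0.5960;  α = 0.4040.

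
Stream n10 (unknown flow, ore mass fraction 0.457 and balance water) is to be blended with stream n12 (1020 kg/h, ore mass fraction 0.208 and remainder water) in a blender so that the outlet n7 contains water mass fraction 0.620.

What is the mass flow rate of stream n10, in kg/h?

2278 kg/h

Let n10 be the unknown flow. Total out = 1020 + n10.
water balance: 807.84 + 0.543·n10 = 0.620·(1020 + n10)
(0.543 − 0.620)·n10 = 0.620×1020 − 807.84 = -175.44
n10 = -175.44 / -0.077 = 2278.4 kg/h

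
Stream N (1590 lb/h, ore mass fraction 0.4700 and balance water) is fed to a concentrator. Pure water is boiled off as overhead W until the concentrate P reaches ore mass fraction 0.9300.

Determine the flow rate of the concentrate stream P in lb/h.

803.5 lb/h

ore is conserved: 1590×0.470 = 747.3 lb/h all reports to the concentrate.
Concentrate = 747.3/(target fraction) = 803.55 lb/h.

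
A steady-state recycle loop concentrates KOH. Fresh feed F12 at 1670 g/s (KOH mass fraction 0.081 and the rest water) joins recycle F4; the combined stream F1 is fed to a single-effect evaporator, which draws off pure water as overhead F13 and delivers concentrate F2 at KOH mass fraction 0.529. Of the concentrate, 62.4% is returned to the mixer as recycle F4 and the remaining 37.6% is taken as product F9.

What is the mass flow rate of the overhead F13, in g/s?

1414 g/s

Overall KOH balance (none leaves overhead): KOH in fresh feed = KOH in product, i.e. 1670×0.081 = (1−0.624)·F2·0.529.
F2 = 135.27/(0.529×0.376) = 680.08 g/s.
Recycle F4 = 0.624×680.08 = 424.37 g/s.
Combined feed F1 = 1670 + 424.37 = 2094.4 g/s.
Overhead F13 = F1 − F2 = 2094.4 − 680.08 = 1414.3 g/s.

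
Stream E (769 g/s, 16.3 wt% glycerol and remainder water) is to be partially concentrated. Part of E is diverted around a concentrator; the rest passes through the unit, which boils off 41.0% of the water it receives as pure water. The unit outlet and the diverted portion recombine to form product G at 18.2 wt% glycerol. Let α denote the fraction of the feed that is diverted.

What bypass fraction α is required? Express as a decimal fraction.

All 769×0.163 = 125.35 g/s of glycerol reaches G, so G = 125.35/0.182 = 688.72 g/s and vapour = 80.28 g/s.
The evaporator receives (1−α)·769 of feed at 0.837 water and removes 0.410 of that water:
0.410×0.837×(1−α)×769 = 80.28
(1−α) = 80.28/263.9 = 0.3042;  α = 0.6958.

0.696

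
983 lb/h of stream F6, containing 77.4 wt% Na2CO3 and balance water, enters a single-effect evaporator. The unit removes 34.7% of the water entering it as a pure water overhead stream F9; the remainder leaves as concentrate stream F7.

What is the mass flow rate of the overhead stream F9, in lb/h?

77.09 lb/h

water entering = 983×0.226 = 222.16 lb/h; overhead removed = 0.347×222.16 = 77.089 lb/h.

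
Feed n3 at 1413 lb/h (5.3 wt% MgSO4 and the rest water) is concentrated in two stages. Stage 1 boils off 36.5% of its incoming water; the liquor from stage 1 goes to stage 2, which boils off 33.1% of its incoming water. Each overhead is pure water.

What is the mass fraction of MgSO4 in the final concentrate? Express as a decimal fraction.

water in feed = 1413×0.947 = 1338.1 lb/h.
After stage 1: water left = (1−0.365)×1338.1 = 849.7; stream total = 924.59 lb/h.
After stage 2: water left = (1−0.331)×849.7 = 568.45; final concentrate = 643.34 lb/h.
MgSO4 fraction = 74.889/643.34 = 0.116.

0.116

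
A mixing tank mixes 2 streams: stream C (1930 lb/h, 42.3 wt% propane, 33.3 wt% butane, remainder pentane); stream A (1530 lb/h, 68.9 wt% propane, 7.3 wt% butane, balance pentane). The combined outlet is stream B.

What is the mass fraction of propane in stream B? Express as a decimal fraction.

Total flow out = 1930 + 1530 = 3460 lb/h.
propane in = 1930×0.423 + 1530×0.689 = 1870.6 lb/h.
propane mass fraction in B = 1870.6/3460 = 0.5406.

0.5406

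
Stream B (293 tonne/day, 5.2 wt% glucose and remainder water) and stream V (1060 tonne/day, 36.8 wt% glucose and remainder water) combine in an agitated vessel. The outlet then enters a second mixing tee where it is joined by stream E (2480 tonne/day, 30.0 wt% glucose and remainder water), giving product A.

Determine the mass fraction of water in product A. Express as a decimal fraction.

Overall, product flow = 3833 tonne/day.
water in = 293×0.948 + 1060×0.632 + 2480×0.700 = 2683.7 tonne/day.
water fraction in A = 0.700.

0.700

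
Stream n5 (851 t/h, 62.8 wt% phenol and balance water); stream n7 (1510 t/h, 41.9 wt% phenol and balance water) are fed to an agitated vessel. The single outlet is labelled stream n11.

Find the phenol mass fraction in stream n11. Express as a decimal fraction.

Total flow out = 851 + 1510 = 2361 t/h.
phenol in = 851×0.628 + 1510×0.419 = 1167.1 t/h.
phenol mass fraction in n11 = 1167.1/2361 = 0.494.

0.494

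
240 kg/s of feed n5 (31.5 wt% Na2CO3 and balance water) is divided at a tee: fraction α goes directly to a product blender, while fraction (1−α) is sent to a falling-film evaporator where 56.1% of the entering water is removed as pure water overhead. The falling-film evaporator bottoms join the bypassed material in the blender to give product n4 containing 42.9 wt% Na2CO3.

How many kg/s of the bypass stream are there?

All 240×0.315 = 75.6 kg/s of Na2CO3 reaches n4, so n4 = 75.6/0.429 = 176.22 kg/s and vapour = 63.776 kg/s.
The evaporator receives (1−α)·240 of feed at 0.685 water and removes 0.561 of that water:
0.561×0.685×(1−α)×240 = 63.776
(1−α) = 63.776/92.228 = 0.6915;  α = 0.3085.
Bypass flow = 0.3085×240 = 74.039 kg/s.

74.04 kg/s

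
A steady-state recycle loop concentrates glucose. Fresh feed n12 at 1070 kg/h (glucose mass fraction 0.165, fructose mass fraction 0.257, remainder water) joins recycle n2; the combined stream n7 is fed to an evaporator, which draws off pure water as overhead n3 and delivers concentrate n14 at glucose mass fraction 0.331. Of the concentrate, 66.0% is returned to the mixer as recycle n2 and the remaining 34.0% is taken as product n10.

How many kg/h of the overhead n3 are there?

536.6 kg/h

Overall glucose balance (none leaves overhead): glucose in fresh feed = glucose in product, i.e. 1070×0.165 = (1−0.660)·n14·0.331.
n14 = 176.55/(0.331×0.340) = 1568.8 kg/h.
Recycle n2 = 0.660×1568.8 = 1035.4 kg/h.
Combined feed n7 = 1070 + 1035.4 = 2105.4 kg/h.
Overhead n3 = n7 − n14 = 2105.4 − 1568.8 = 536.62 kg/h.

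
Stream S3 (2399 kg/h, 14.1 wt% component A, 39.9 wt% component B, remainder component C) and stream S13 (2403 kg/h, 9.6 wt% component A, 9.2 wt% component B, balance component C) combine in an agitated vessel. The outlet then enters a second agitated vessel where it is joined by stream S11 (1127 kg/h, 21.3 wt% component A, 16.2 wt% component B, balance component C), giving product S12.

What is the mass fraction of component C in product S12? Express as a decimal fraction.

Overall, product flow = 5929 kg/h.
component C in = 2399×0.460 + 2403×0.812 + 1127×0.625 = 3759.2 kg/h.
component C fraction in S12 = 0.6340.

0.6340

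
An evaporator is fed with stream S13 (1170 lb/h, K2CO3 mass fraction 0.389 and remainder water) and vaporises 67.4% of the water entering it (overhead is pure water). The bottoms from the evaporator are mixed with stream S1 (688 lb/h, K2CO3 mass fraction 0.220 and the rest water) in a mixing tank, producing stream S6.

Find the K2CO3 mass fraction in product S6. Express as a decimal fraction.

0.441

Vapour removed = 0.674×0.611×1170 = 481.82 lb/h; concentrate = 688.18 lb/h.
K2CO3 reaching the mixer = 455.13 (from concentrate) + 688×0.220 = 606.49 lb/h.
Product flow = 688.18 + 688 = 1376.2 lb/h; K2CO3 fraction = 0.441.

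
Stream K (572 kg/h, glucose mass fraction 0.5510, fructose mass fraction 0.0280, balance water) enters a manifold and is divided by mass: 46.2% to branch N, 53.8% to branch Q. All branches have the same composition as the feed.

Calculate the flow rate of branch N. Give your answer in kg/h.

Branch N flow = 0.462×572 = 264.26 kg/h.

264.3 kg/h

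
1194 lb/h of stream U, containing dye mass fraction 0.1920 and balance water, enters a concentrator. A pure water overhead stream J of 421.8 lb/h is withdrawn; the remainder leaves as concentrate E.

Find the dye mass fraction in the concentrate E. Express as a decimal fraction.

0.2969

dye is not removed: 1194×0.192 = 229.25 lb/h of dye enters E.
Concentrate = 1194 − 421.8 = 772.2 lb/h.
Mass fraction = 229.25/772.2 = 0.2969.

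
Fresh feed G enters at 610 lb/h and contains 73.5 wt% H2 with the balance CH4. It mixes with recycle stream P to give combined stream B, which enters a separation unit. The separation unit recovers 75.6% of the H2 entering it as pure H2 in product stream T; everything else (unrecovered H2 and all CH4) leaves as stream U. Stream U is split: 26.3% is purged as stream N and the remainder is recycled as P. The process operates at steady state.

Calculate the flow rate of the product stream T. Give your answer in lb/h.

H2 in B: m_A = 610×0.735 + (1−0.263)·(1−0.756)·m_A, so m_A = 448.35/0.8202 = 546.65 lb/h.
Product T = 0.756×546.65 = 413.27 lb/h.

413.3 lb/h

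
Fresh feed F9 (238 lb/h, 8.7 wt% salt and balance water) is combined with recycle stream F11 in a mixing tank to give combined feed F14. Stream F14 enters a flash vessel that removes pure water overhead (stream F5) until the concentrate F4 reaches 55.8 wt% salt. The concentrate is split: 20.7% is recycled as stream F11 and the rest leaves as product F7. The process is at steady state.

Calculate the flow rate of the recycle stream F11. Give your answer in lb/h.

9.686 lb/h

Overall salt balance (none leaves overhead): salt in fresh feed = salt in product, i.e. 238×0.087 = (1−0.207)·F4·0.558.
F4 = 20.706/(0.558×0.793) = 46.794 lb/h.
Recycle F11 = 0.207×46.794 = 9.6863 lb/h.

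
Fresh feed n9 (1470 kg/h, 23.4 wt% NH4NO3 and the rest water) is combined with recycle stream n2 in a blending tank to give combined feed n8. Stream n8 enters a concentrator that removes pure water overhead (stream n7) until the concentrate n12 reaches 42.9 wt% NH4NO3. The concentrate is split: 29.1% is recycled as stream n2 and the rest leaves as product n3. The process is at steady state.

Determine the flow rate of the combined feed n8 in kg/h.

1799 kg/h

Overall NH4NO3 balance (none leaves overhead): NH4NO3 in fresh feed = NH4NO3 in product, i.e. 1470×0.234 = (1−0.291)·n12·0.429.
n12 = 343.98/(0.429×0.709) = 1130.9 kg/h.
Recycle n2 = 0.291×1130.9 = 329.1 kg/h.
Combined feed n8 = 1470 + 329.1 = 1799.1 kg/h.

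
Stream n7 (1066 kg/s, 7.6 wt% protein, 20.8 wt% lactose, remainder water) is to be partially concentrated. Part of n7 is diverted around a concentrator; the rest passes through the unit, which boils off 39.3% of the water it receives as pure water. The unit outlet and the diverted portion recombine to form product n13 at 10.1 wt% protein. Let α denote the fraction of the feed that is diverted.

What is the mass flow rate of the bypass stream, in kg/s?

All 1066×0.076 = 81.016 kg/s of protein reaches n13, so n13 = 81.016/0.101 = 802.14 kg/s and vapour = 263.86 kg/s.
The evaporator receives (1−α)·1066 of feed at 0.716 water and removes 0.393 of that water:
0.393×0.716×(1−α)×1066 = 263.86
(1−α) = 263.86/299.96 = 0.8797;  α = 0.1203.
Bypass flow = 0.1203×1066 = 128.29 kg/s.

128.3 kg/s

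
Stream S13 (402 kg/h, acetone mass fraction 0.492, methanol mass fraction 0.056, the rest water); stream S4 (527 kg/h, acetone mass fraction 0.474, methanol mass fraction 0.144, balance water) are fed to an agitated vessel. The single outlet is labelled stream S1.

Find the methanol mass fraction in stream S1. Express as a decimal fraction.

Total flow out = 402 + 527 = 929 kg/h.
methanol in = 402×0.056 + 527×0.144 = 98.4 kg/h.
methanol mass fraction in S1 = 98.4/929 = 0.106.

0.106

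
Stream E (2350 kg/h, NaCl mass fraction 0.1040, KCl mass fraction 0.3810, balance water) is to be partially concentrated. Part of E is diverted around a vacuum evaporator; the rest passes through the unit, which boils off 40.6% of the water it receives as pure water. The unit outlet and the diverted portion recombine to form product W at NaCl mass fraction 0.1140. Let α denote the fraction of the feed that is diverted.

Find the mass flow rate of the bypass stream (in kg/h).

1364 kg/h

All 2350×0.104 = 244.4 kg/h of NaCl reaches W, so W = 244.4/0.114 = 2143.9 kg/h and vapour = 206.14 kg/h.
The evaporator receives (1−α)·2350 of feed at 0.515 water and removes 0.406 of that water:
0.406×0.515×(1−α)×2350 = 206.14
(1−α) = 206.14/491.36 = 0.4195;  α = 0.5805.
Bypass flow = 0.5805×2350 = 1364.1 kg/h.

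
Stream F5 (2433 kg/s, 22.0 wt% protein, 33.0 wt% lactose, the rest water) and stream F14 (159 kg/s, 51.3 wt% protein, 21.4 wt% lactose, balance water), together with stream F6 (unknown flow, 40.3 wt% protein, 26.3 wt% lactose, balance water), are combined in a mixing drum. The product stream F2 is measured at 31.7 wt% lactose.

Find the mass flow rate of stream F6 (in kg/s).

282.4 kg/s

Let F6 be the unknown flow. Total out = 2592 + F6.
lactose balance: 836.92 + 0.263·F6 = 0.317·(2592 + F6)
(0.263 − 0.317)·F6 = 0.317×2592 − 836.92 = -15.252
F6 = -15.252 / -0.054 = 282.44 kg/s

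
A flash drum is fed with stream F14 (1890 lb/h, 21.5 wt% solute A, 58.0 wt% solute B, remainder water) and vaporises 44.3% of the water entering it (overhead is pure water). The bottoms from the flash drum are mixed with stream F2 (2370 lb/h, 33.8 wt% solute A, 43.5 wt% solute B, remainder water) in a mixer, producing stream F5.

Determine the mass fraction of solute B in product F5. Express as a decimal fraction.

Vapour removed = 0.443×0.205×1890 = 171.64 lb/h; concentrate = 1718.4 lb/h.
solute B reaching the mixer = 1096.2 (from concentrate) + 2370×0.435 = 2127.1 lb/h.
Product flow = 1718.4 + 2370 = 4088.4 lb/h; solute B fraction = 0.5203.

0.5203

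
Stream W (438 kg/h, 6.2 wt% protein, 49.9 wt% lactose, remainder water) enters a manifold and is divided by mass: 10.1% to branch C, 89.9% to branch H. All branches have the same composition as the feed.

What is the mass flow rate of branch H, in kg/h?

393.8 kg/h

Branch H flow = 0.899×438 = 393.76 kg/h.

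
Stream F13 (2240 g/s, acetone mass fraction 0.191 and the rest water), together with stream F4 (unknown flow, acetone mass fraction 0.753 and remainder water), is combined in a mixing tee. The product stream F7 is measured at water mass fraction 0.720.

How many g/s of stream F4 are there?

Let F4 be the unknown flow. Total out = 2240 + F4.
water balance: 1812.2 + 0.247·F4 = 0.720·(2240 + F4)
(0.247 − 0.720)·F4 = 0.720×2240 − 1812.2 = -199.36
F4 = -199.36 / -0.473 = 421.48 g/s

421.5 g/s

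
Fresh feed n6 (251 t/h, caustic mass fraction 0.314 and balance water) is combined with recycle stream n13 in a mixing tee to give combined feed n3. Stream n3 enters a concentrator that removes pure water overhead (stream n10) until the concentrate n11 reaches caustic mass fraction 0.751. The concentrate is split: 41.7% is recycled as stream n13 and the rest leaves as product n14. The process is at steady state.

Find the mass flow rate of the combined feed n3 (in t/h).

326.1 t/h

Overall caustic balance (none leaves overhead): caustic in fresh feed = caustic in product, i.e. 251×0.314 = (1−0.417)·n11·0.751.
n11 = 78.814/(0.751×0.583) = 180.01 t/h.
Recycle n13 = 0.417×180.01 = 75.064 t/h.
Combined feed n3 = 251 + 75.064 = 326.06 t/h.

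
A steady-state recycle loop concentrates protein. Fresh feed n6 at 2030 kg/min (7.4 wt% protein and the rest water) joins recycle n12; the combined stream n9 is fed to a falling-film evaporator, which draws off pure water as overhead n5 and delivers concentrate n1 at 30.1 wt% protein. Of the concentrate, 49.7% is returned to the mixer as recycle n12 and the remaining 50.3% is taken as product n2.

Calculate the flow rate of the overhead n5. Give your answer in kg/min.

Overall protein balance (none leaves overhead): protein in fresh feed = protein in product, i.e. 2030×0.074 = (1−0.497)·n1·0.301.
n1 = 150.22/(0.301×0.503) = 992.19 kg/min.
Recycle n12 = 0.497×992.19 = 493.12 kg/min.
Combined feed n9 = 2030 + 493.12 = 2523.1 kg/min.
Overhead n5 = n9 − n1 = 2523.1 − 992.19 = 1530.9 kg/min.

1531 kg/min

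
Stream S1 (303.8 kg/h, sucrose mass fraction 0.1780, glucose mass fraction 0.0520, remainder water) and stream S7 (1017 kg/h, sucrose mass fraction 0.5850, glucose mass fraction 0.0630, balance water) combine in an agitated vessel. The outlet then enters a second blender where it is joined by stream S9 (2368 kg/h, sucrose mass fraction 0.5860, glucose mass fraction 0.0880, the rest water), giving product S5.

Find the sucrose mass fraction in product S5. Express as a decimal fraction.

0.5521

Overall, product flow = 3688.8 kg/h.
sucrose in = 303.8×0.178 + 1017×0.585 + 2368×0.586 = 2036.7 kg/h.
sucrose fraction in S5 = 0.5521.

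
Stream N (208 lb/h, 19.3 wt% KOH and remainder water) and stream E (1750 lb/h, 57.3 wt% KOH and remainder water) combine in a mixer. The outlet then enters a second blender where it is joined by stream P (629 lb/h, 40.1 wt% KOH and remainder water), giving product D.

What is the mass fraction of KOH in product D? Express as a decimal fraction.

0.501

Overall, product flow = 2587 lb/h.
KOH in = 208×0.193 + 1750×0.573 + 629×0.401 = 1295.1 lb/h.
KOH fraction in D = 0.501.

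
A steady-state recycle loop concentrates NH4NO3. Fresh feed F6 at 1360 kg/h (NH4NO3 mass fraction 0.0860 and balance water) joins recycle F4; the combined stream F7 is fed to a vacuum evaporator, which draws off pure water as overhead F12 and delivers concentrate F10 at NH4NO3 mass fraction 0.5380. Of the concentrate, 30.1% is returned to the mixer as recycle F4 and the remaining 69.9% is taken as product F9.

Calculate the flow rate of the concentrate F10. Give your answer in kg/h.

311 kg/h

Overall NH4NO3 balance (none leaves overhead): NH4NO3 in fresh feed = NH4NO3 in product, i.e. 1360×0.086 = (1−0.301)·F10·0.538.
F10 = 116.96/(0.538×0.699) = 311.01 kg/h.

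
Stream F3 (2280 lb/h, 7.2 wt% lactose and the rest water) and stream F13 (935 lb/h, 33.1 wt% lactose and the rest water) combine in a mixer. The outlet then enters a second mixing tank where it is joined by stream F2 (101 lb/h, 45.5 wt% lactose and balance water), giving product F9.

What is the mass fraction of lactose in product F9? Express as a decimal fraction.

Overall, product flow = 3316 lb/h.
lactose in = 2280×0.072 + 935×0.331 + 101×0.455 = 519.6 lb/h.
lactose fraction in F9 = 0.157.

0.157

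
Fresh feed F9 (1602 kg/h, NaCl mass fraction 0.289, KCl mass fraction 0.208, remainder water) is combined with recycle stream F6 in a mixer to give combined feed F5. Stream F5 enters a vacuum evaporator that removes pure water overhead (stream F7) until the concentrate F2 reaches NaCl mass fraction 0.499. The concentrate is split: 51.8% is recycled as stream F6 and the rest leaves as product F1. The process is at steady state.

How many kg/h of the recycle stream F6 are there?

997.1 kg/h

Overall NaCl balance (none leaves overhead): NaCl in fresh feed = NaCl in product, i.e. 1602×0.289 = (1−0.518)·F2·0.499.
F2 = 462.98/(0.499×0.482) = 1924.9 kg/h.
Recycle F6 = 0.518×1924.9 = 997.11 kg/h.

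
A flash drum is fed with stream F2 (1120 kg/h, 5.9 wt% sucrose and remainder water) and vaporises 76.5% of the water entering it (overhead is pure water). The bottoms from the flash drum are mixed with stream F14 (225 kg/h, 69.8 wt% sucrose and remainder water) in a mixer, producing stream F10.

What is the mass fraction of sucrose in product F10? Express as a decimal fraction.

Vapour removed = 0.765×0.941×1120 = 806.25 kg/h; concentrate = 313.75 kg/h.
sucrose reaching the mixer = 66.08 (from concentrate) + 225×0.698 = 223.13 kg/h.
Product flow = 313.75 + 225 = 538.75 kg/h; sucrose fraction = 0.414.

0.414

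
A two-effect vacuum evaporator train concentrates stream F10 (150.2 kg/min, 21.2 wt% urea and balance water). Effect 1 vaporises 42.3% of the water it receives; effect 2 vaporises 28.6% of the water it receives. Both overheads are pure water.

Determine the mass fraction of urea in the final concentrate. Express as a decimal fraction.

0.3951

water in feed = 150.2×0.788 = 118.36 kg/min.
After stage 1: water left = (1−0.423)×118.36 = 68.292; stream total = 100.13 kg/min.
After stage 2: water left = (1−0.286)×68.292 = 48.761; final concentrate = 80.603 kg/min.
urea fraction = 31.842/80.603 = 0.3951.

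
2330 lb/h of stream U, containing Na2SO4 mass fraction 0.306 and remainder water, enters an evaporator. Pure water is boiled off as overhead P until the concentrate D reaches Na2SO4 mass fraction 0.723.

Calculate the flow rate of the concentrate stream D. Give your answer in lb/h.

Na2SO4 is conserved: 2330×0.306 = 712.98 lb/h all reports to the concentrate.
Concentrate = 712.98/(target fraction) = 986.14 lb/h.

986.1 lb/h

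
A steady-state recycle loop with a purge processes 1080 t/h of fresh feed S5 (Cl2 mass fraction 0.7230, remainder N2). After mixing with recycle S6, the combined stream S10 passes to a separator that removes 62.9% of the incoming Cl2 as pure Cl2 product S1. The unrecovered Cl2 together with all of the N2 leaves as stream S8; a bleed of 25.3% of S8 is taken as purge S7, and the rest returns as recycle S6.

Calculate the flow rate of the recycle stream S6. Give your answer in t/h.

N2 enters only via S5 and leaves only via the purge: 1080×0.277 = 0.253×(N2 in S8), and the separator passes all N2, so N2 in S10 = N2 in S8 = 1182.5 t/h.
Cl2 in S10: m_A = 1080×0.723 + (1−0.253)·(1−0.629)·m_A, so m_A = 780.84/0.7229 = 1080.2 t/h.
S8 = (1−0.629)×1080.2 + 1182.5 = 1583.2 t/h.
Recycle S6 = (1−0.253)×1583.2 = 1182.7 t/h.

1183 t/h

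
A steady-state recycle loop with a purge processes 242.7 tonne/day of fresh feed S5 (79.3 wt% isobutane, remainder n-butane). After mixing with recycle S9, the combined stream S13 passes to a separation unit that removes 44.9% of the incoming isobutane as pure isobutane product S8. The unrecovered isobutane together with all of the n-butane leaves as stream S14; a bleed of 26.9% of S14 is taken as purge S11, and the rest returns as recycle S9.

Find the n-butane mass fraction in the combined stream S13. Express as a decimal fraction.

0.367

n-butane enters only via S5 and leaves only via the purge: 242.7×0.207 = 0.269×(n-butane in S14), and the separation unit passes all n-butane, so n-butane in S13 = n-butane in S14 = 186.76 tonne/day.
isobutane in S13: m_A = 242.7×0.793 + (1−0.269)·(1−0.449)·m_A, so m_A = 192.46/0.5972 = 322.26 tonne/day.
S13 = 322.26 + 186.76 = 509.02 tonne/day.
n-butane fraction in S13 = 186.76/509.02 = 0.367.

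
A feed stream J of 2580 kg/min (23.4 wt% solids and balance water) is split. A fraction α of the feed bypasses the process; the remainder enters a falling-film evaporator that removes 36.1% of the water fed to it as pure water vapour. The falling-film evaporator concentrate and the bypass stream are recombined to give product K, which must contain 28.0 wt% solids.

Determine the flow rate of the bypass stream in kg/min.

All 2580×0.234 = 603.72 kg/min of solids reaches K, so K = 603.72/0.280 = 2156.1 kg/min and vapour = 423.86 kg/min.
The evaporator receives (1−α)·2580 of feed at 0.766 water and removes 0.361 of that water:
0.361×0.766×(1−α)×2580 = 423.86
(1−α) = 423.86/713.44 = 0.5941;  α = 0.4059.
Bypass flow = 0.4059×2580 = 1047.2 kg/min.

1047 kg/min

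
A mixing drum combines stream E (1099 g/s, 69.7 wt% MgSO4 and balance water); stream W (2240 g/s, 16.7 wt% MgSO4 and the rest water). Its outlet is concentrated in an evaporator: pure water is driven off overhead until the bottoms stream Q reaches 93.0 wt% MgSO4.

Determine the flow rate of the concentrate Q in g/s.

MgSO4 entering = 1099×0.697 + 2240×0.167 = 1140.1 g/s.
All MgSO4 reports to Q, so Q = 1140.1/0.930 = 1225.9 g/s.

1226 g/s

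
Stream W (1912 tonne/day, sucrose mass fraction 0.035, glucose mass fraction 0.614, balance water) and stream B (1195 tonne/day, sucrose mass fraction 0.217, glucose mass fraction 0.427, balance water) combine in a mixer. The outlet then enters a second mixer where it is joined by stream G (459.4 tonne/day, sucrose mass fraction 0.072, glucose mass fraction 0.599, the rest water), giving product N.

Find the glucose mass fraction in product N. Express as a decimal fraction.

0.549

Overall, product flow = 3566.4 tonne/day.
glucose in = 1912×0.614 + 1195×0.427 + 459.4×0.599 = 1959.4 tonne/day.
glucose fraction in N = 0.549.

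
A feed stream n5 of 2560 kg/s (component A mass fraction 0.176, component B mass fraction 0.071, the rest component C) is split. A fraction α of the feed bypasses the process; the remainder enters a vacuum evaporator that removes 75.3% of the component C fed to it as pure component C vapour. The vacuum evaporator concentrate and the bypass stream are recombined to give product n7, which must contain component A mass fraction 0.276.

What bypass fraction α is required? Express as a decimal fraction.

0.361

All 2560×0.176 = 450.56 kg/s of component A reaches n7, so n7 = 450.56/0.276 = 1632.5 kg/s and vapour = 927.54 kg/s.
The evaporator receives (1−α)·2560 of feed at 0.753 component C and removes 0.753 of that component C:
0.753×0.753×(1−α)×2560 = 927.54
(1−α) = 927.54/1451.5 = 0.6390;  α = 0.3610.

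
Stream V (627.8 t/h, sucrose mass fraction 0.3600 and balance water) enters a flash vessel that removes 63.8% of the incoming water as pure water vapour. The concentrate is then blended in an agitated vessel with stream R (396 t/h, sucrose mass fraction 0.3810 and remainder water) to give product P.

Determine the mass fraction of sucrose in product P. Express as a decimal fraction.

0.4911

Vapour removed = 0.638×0.640×627.8 = 256.34 t/h; concentrate = 371.46 t/h.
sucrose reaching the mixer = 226.01 (from concentrate) + 396×0.381 = 376.88 t/h.
Product flow = 371.46 + 396 = 767.46 t/h; sucrose fraction = 0.4911.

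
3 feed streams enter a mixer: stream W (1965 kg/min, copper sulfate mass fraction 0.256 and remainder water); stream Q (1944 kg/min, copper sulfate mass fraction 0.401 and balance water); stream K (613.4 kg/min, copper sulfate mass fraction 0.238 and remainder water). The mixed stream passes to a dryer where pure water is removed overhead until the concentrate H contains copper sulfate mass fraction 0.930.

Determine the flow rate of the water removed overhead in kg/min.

copper sulfate entering = 1965×0.256 + 1944×0.401 + 613.4×0.238 = 1428.6 kg/min.
All copper sulfate reports to H, so H = 1428.6/0.930 = 1536.1 kg/min.
Total feed = 4522.4 kg/min; overhead = 4522.4 − 1536.1 = 2986.3 kg/min.

2986 kg/min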